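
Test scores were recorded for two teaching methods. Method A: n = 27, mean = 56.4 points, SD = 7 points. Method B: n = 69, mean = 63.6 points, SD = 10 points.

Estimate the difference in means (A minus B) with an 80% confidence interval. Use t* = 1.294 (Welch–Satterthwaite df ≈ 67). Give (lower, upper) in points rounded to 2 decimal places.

(-9.54, -4.86)

Per-group SEs: s₁/√n₁ = 7/√27 = 1.3472, s₂/√n₂ = 10/√69 = 1.2039.
Unpooled SE of the difference: √(1.81494784 + 1.44937521) = 1.8067.
Margin of error = t* · SE = 1.294 × 1.8067 = 2.3379.
x̄₁ − x̄₂ = 56.4 − 63.6 = -7.2000.
CI: -7.2000 ± 2.3379 = (-9.54, -4.86).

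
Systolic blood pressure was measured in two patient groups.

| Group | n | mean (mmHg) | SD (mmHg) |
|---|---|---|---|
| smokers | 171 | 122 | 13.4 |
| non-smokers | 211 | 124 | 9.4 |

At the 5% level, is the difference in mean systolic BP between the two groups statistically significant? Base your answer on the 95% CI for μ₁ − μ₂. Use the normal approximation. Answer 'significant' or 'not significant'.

Standard errors of each mean: 13.4/√171 = 1.0247 and 9.4/√211 = 0.6471.
SE(x̄₁ − x̄₂) = √(1.0247² + 0.6471²) = 1.2119 for independent samples with unequal variances.
With z* = 1.960, the margin is 1.960 × 1.2119 = 2.3753.
x̄₁ − x̄₂ = 122 − 124 = -2.0000; the interval is -2.0000 ± 2.3753 = (-4.3753, 0.3753).
The interval (-4.3753, 0.3753) contains 0, so the difference is not significant.

not significant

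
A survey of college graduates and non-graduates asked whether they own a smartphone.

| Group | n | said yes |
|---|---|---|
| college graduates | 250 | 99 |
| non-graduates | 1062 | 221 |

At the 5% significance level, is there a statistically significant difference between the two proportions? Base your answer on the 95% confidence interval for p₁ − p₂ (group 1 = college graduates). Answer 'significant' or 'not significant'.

significant

Sample proportions: 99/250 = 0.3960, 221/1062 = 0.2081.
Each SE is √(p̂(1−p̂)/n): √(0.3960·0.6040/250) = 0.03093 and √(0.2081·0.7919/1062) = 0.01246.
SE(p̂₁ − p̂₂) = √(SE₁² + SE₂²) = √(0.0009566649 + 0.0001552516) = 0.03335, since the two samples are independent.
At 95% confidence z* = 1.960; margin = 1.960 × 0.03335 = 0.06537.
The difference is 0.3960 − 0.2081 = 0.1879, so the interval is 0.1879 ± 0.06537 = (0.12253, 0.25327).
The interval (0.12253, 0.25327) does not contain 0, so the difference is significant.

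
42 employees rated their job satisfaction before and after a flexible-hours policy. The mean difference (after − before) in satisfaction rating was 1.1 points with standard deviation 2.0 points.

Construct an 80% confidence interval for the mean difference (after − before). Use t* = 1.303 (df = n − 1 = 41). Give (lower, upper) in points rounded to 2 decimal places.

(0.70, 1.50)

This is a matched-pairs design, so SE = s_d/√n = 2.0/√42 = 0.3086.
Margin = 1.303 × 0.3086 = 0.4021; the interval is 1.1 ± 0.4021 = (0.70, 1.50).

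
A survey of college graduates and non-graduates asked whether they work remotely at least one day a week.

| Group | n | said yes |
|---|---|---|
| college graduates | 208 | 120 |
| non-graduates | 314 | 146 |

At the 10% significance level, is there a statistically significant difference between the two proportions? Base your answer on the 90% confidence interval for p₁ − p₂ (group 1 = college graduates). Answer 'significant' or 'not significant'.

significant

p̂₁ = 120/208 = 0.5769 and p̂₂ = 146/314 = 0.4650.
SE₁ = √(p̂₁(1−p̂₁)/n₁) = √(0.5769·0.4231/208) = 0.03426; SE₂ = √(0.4650·0.5350/314) = 0.02815.
Independent samples: SE of the difference = √(SE₁² + SE₂²) = √(0.0011737476 + 0.0007924225) = 0.04434.
z* for 90% confidence is 1.645, so the margin of error is 1.645 × 0.04434 = 0.07294.
Point estimate p̂₁ − p̂₂ = 0.5769 − 0.4650 = 0.1119.
0.1119 ± 0.07294 → (0.03896, 0.18484).
The interval (0.03896, 0.18484) does not contain 0, so the difference is significant.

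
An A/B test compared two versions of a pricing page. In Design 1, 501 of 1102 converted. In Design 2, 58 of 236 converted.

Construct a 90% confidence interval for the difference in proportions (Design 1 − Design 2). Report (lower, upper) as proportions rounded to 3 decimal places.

First, p̂₁ = 501/1102 = 0.4546; p̂₂ = 58/236 = 0.2458.
The two standard errors are √(0.4546×0.5454/1102) = 0.01500 and √(0.2458×0.7542/236) = 0.02803.
Because the samples are independent, SE_diff = √(0.01500² + 0.02803²) = 0.03179.
Using z* = 1.645 for 90%, ME = 1.645 × 0.03179 = 0.05229.
p̂₁ − p̂₂ = 0.2088; interval 0.2088 ± 0.05229 gives (0.157, 0.261).

(0.157, 0.261)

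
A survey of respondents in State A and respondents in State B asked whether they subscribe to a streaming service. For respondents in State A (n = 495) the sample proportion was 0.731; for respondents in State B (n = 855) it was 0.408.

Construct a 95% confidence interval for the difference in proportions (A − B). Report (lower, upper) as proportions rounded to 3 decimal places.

(0.272, 0.374)

SE₁ = √(p̂₁(1−p̂₁)/n₁) = √(0.7310·0.2690/495) = 0.01993; SE₂ = √(0.4080·0.5920/855) = 0.01681.
Independent samples: SE of the difference = √(SE₁² + SE₂²) = √(0.0003972049 + 0.0002825761) = 0.02607.
z* for 95% confidence is 1.960, so the margin of error is 1.960 × 0.02607 = 0.05110.
Point estimate p̂₁ − p̂₂ = 0.7310 − 0.4080 = 0.3230.
0.3230 ± 0.05110 → (0.272, 0.374).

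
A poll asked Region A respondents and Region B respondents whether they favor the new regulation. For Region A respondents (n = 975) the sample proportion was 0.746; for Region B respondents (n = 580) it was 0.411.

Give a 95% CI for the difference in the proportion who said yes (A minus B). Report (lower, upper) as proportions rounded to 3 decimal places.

Each SE is √(p̂(1−p̂)/n): √(0.7460·0.2540/975) = 0.01394 and √(0.4110·0.5890/580) = 0.02043.
SE(p̂₁ − p̂₂) = √(SE₁² + SE₂²) = √(0.0001943236 + 0.0004173849) = 0.02473, since the two samples are independent.
At 95% confidence z* = 1.960; margin = 1.960 × 0.02473 = 0.04847.
The difference is 0.7460 − 0.4110 = 0.3350, so the interval is 0.3350 ± 0.04847 = (0.287, 0.383).

(0.287, 0.383)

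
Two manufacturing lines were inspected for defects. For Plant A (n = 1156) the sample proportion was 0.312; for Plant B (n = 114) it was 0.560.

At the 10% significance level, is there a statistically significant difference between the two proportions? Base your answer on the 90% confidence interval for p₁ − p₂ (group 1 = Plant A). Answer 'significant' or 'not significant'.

significant

Each SE is √(p̂(1−p̂)/n): √(0.3120·0.6880/1156) = 0.01363 and √(0.5600·0.4400/114) = 0.04649.
SE(p̂₁ − p̂₂) = √(SE₁² + SE₂²) = √(0.0001857769 + 0.0021613201) = 0.04845, since the two samples are independent.
At 90% confidence z* = 1.645; margin = 1.645 × 0.04845 = 0.07970.
The difference is 0.3120 − 0.5600 = -0.2480, so the interval is -0.2480 ± 0.07970 = (-0.32770, -0.16830).
The interval (-0.32770, -0.16830) does not contain 0, so the difference is significant.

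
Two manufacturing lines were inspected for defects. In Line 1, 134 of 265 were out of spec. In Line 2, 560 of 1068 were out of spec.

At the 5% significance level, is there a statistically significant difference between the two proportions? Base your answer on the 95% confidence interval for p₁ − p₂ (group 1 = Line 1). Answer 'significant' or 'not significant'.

Sample proportions: 134/265 = 0.5057, 560/1068 = 0.5243.
Each SE is √(p̂(1−p̂)/n): √(0.5057·0.4943/265) = 0.03071 and √(0.5243·0.4757/1068) = 0.01528.
SE(p̂₁ − p̂₂) = √(SE₁² + SE₂²) = √(0.0009431041 + 0.0002334784) = 0.03430, since the two samples are independent.
At 95% confidence z* = 1.960; margin = 1.960 × 0.03430 = 0.06723.
The difference is 0.5057 − 0.5243 = -0.0186, so the interval is -0.0186 ± 0.06723 = (-0.08583, 0.04863).
The interval (-0.08583, 0.04863) contains 0, so the difference is not significant.

not significant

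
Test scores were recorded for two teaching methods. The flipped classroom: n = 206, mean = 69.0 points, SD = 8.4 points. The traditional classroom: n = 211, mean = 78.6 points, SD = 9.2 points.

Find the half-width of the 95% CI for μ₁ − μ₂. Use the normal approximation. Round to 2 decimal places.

1.69

Per-group SEs: s₁/√n₁ = 8.4/√206 = 0.5853, s₂/√n₂ = 9.2/√211 = 0.6334.
Unpooled SE of the difference: √(0.34257609 + 0.40119556) = 0.8624.
Margin of error = z* · SE = 1.960 × 0.8624 = 1.6903.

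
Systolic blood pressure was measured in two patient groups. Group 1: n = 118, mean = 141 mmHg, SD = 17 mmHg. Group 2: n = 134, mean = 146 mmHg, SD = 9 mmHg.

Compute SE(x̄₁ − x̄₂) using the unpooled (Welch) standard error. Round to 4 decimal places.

1.7475

Standard errors of each mean: 17/√118 = 1.5650 and 9/√134 = 0.7775.
SE(x̄₁ − x̄₂) = √(1.5650² + 0.7775²) = 1.7475 for independent samples with unequal variances.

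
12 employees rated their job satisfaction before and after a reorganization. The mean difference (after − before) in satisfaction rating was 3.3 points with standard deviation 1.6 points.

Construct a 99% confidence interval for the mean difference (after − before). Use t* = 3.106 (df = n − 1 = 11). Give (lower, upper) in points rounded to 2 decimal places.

This is a matched-pairs design, so SE = s_d/√n = 1.6/√12 = 0.4619.
Margin = 3.106 × 0.4619 = 1.4347; the interval is 3.3 ± 1.4347 = (1.87, 4.73).

(1.87, 4.73)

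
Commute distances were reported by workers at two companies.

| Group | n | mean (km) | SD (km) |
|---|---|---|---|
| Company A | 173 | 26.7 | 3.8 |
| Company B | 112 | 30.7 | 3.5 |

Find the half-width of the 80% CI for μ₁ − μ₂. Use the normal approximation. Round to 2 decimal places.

0.56

SE₁ = s₁/√n₁ = 3.8/√173 = 0.2889; SE₂ = 3.5/√112 = 0.3307.
Independent samples, unequal variances: SE_diff = √(SE₁² + SE₂²) = √(0.08346321 + 0.10936249) = 0.4391.
z* = 1.282, so margin of error = 1.282 × 0.4391 = 0.5629.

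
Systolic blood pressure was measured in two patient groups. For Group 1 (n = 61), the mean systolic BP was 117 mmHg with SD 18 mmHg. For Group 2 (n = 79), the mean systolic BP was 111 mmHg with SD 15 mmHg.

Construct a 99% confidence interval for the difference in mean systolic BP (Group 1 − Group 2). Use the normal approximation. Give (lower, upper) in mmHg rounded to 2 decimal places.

SE₁ = s₁/√n₁ = 18/√61 = 2.3047; SE₂ = 15/√79 = 1.6876.
Independent samples, unequal variances: SE_diff = √(SE₁² + SE₂²) = √(5.31164209 + 2.84799376) = 2.8565.
z* = 2.576, so margin of error = 2.576 × 2.8565 = 7.3583.
Difference in means = 117 − 111 = 6.0000.
6.0000 ± 7.3583 → (-1.36, 13.36).

(-1.36, 13.36)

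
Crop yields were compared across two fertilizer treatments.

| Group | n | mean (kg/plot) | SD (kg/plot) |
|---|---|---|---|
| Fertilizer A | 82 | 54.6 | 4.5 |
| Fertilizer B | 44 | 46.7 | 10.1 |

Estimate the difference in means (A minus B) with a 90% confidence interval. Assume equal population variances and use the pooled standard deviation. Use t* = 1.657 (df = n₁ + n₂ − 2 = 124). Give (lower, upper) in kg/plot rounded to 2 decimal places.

(5.74, 10.06)

Pooled variance s_p² = [81·4.5² + 43·10.1²] / (82+44−2) = 48.6023, so s_p = 6.9715.
SE_diff = s_p·√(1/n₁ + 1/n₂) = 6.9715·√(1/82 + 1/44) = 1.3028.
t* = 1.657; margin = 1.657 × 1.3028 = 2.1587.
Difference = 54.6 − 46.7 = 7.9000.
7.9000 ± 2.1587 → (5.74, 10.06).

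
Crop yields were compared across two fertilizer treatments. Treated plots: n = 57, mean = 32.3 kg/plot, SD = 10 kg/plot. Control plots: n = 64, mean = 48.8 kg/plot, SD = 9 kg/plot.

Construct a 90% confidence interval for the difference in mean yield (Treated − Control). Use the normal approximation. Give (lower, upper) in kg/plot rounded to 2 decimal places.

(-19.36, -13.64)

SE₁ = s₁/√n₁ = 10/√57 = 1.3245; SE₂ = 9/√64 = 1.1250.
Independent samples, unequal variances: SE_diff = √(SE₁² + SE₂²) = √(1.75430025 + 1.265625) = 1.7378.
z* = 1.645, so margin of error = 1.645 × 1.7378 = 2.8587.
Difference in means = 32.3 − 48.8 = -16.5000.
-16.5000 ± 2.8587 → (-19.36, -13.64).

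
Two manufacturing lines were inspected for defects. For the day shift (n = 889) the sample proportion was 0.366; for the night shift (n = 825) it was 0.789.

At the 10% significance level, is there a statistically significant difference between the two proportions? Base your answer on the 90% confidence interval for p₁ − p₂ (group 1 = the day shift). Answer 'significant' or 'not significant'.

significant

Each SE is √(p̂(1−p̂)/n): √(0.3660·0.6340/889) = 0.01616 and √(0.7890·0.2110/825) = 0.01421.
SE(p̂₁ − p̂₂) = √(SE₁² + SE₂²) = √(0.0002611456 + 0.0002019241) = 0.02152, since the two samples are independent.
At 90% confidence z* = 1.645; margin = 1.645 × 0.02152 = 0.03540.
The difference is 0.3660 − 0.7890 = -0.4230, so the interval is -0.4230 ± 0.03540 = (-0.45840, -0.38760).
The interval (-0.45840, -0.38760) does not contain 0, so the difference is significant.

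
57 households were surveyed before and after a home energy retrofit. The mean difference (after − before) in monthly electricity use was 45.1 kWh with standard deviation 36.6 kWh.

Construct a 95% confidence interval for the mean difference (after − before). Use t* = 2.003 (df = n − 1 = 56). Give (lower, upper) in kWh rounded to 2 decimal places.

Paired design: SE = s_d/√n = 36.6/√57 = 4.8478.
t* = 2.003; margin of error = 2.003 × 4.8478 = 9.7101.
45.1 ± 9.7101 → (35.39, 54.81).

(35.39, 54.81)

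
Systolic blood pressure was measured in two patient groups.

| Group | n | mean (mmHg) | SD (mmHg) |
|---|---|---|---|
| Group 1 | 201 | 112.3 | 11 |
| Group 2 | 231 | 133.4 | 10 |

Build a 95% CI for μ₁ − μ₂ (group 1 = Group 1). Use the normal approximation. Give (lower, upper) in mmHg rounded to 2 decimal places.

Standard errors of each mean: 11/√201 = 0.7759 and 10/√231 = 0.6580.
SE(x̄₁ − x̄₂) = √(0.7759² + 0.6580²) = 1.0173 for independent samples with unequal variances.
With z* = 1.960, the margin is 1.960 × 1.0173 = 1.9939.
x̄₁ − x̄₂ = 112.3 − 133.4 = -21.1000; the interval is -21.1000 ± 1.9939 = (-23.09, -19.11).

(-23.09, -19.11)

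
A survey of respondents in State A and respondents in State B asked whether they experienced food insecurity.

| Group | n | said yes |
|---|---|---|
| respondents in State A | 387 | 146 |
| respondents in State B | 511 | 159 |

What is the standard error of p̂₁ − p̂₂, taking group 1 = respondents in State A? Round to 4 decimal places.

0.0320

p̂₁ = 146/387 = 0.3773 and p̂₂ = 159/511 = 0.3112.
SE₁ = √(p̂₁(1−p̂₁)/n₁) = √(0.3773·0.6227/387) = 0.02464; SE₂ = √(0.3112·0.6888/511) = 0.02048.
Independent samples: SE of the difference = √(SE₁² + SE₂²) = √(0.0006071296 + 0.0004194304) = 0.03204.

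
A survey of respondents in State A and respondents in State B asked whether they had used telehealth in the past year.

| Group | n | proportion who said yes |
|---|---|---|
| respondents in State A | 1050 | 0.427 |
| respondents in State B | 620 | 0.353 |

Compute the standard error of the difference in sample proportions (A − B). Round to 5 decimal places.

0.02452

The two standard errors are √(0.4270×0.5730/1050) = 0.01526 and √(0.3530×0.6470/620) = 0.01919.
Because the samples are independent, SE_diff = √(0.01526² + 0.01919²) = 0.02452.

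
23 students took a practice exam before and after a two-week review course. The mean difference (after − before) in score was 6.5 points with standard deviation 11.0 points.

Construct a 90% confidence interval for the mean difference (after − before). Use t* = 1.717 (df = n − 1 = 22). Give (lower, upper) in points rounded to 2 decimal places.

This is a matched-pairs design, so SE = s_d/√n = 11.0/√23 = 2.2937.
Margin = 1.717 × 2.2937 = 3.9383; the interval is 6.5 ± 3.9383 = (2.56, 10.44).

(2.56, 10.44)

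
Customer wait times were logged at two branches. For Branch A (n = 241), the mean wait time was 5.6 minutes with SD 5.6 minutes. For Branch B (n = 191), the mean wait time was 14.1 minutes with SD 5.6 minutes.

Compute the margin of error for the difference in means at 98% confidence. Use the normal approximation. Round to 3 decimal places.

1.262

SE₁ = s₁/√n₁ = 5.6/√241 = 0.3607; SE₂ = 5.6/√191 = 0.4052.
Independent samples, unequal variances: SE_diff = √(SE₁² + SE₂²) = √(0.13010449 + 0.16418704) = 0.5425.
z* = 2.326, so margin of error = 2.326 × 0.5425 = 1.2619.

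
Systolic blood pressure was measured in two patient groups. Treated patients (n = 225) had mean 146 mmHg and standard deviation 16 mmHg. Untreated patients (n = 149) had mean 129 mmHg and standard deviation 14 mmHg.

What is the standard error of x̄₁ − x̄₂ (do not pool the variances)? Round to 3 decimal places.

Standard errors of each mean: 16/√225 = 1.0667 and 14/√149 = 1.1469.
SE(x̄₁ − x̄₂) = √(1.0667² + 1.1469²) = 1.5663 for independent samples with unequal variances.

1.566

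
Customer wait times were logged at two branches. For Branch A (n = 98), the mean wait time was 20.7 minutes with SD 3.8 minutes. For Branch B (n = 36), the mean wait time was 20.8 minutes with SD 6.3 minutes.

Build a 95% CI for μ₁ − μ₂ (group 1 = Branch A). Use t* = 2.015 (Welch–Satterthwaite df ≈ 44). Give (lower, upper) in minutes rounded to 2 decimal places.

(-2.35, 2.15)

Per-group SEs: s₁/√n₁ = 3.8/√98 = 0.3839, s₂/√n₂ = 6.3/√36 = 1.0500.
Unpooled SE of the difference: √(0.14737921 + 1.1025) = 1.1180.
Margin of error = t* · SE = 2.015 × 1.1180 = 2.2528.
x̄₁ − x̄₂ = 20.7 − 20.8 = -0.1000.
CI: -0.1000 ± 2.2528 = (-2.35, 2.15).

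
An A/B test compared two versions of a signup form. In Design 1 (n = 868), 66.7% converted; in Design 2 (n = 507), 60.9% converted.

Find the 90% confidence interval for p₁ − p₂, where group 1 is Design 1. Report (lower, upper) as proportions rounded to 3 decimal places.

(0.014, 0.102)

Each SE is √(p̂(1−p̂)/n): √(0.6670·0.3330/868) = 0.01600 and √(0.6090·0.3910/507) = 0.02167.
SE(p̂₁ − p̂₂) = √(SE₁² + SE₂²) = √(0.000256 + 0.0004695889) = 0.02694, since the two samples are independent.
At 90% confidence z* = 1.645; margin = 1.645 × 0.02694 = 0.04432.
The difference is 0.6670 − 0.6090 = 0.0580, so the interval is 0.0580 ± 0.04432 = (0.014, 0.102).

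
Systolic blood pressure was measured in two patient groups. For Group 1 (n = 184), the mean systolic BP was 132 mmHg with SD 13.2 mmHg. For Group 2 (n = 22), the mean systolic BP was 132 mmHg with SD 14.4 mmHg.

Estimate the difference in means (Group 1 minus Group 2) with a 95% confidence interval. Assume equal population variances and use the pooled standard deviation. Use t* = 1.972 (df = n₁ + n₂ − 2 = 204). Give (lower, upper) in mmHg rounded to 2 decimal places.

(-5.93, 5.93)

Pooled variance s_p² = [183·13.2² + 21·14.4²] / (184+22−2) = 177.6494, so s_p = 13.3285.
SE_diff = s_p·√(1/n₁ + 1/n₂) = 13.3285·√(1/184 + 1/22) = 3.0067.
t* = 1.972; margin = 1.972 × 3.0067 = 5.9292.
Difference = 132 − 132 = 0.0000.
0.0000 ± 5.9292 → (-5.93, 5.93).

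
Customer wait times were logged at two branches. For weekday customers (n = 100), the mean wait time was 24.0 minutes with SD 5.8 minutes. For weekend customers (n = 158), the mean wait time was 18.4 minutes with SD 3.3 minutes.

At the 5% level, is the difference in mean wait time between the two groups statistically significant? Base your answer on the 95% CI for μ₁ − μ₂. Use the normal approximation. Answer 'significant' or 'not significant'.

SE₁ = s₁/√n₁ = 5.8/√100 = 0.5800; SE₂ = 3.3/√158 = 0.2625.
Independent samples, unequal variances: SE_diff = √(SE₁² + SE₂²) = √(0.3364 + 0.06890625) = 0.6366.
z* = 1.960, so margin of error = 1.960 × 0.6366 = 1.2477.
Difference in means = 24.0 − 18.4 = 5.6000.
5.6000 ± 1.2477 → (4.3523, 6.8477).
The interval (4.3523, 6.8477) does not contain 0, so the difference is significant.

significant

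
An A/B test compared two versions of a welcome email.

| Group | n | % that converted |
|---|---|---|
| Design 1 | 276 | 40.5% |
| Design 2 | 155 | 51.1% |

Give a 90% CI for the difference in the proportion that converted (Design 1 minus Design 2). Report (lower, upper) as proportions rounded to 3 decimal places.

The two standard errors are √(0.4050×0.5950/276) = 0.02955 and √(0.5110×0.4890/155) = 0.04015.
Because the samples are independent, SE_diff = √(0.02955² + 0.04015²) = 0.04985.
Using z* = 1.645 for 90%, ME = 1.645 × 0.04985 = 0.08200.
p̂₁ − p̂₂ = -0.1060; interval -0.1060 ± 0.08200 gives (-0.188, -0.024).

(-0.188, -0.024)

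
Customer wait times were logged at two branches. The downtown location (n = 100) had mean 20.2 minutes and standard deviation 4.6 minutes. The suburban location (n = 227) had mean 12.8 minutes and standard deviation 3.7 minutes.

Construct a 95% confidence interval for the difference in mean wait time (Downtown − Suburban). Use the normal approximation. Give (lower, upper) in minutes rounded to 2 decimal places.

(6.38, 8.42)

SE₁ = s₁/√n₁ = 4.6/√100 = 0.4600; SE₂ = 3.7/√227 = 0.2456.
Independent samples, unequal variances: SE_diff = √(SE₁² + SE₂²) = √(0.2116 + 0.06031936) = 0.5215.
z* = 1.960, so margin of error = 1.960 × 0.5215 = 1.0221.
Difference in means = 20.2 − 12.8 = 7.4000.
7.4000 ± 1.0221 → (6.38, 8.42).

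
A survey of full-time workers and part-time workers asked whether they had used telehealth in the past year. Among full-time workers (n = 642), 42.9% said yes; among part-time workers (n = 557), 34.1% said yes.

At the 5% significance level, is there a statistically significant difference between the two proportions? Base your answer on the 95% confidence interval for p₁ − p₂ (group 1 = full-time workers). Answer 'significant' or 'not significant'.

Each SE is √(p̂(1−p̂)/n): √(0.4290·0.5710/642) = 0.01953 and √(0.3410·0.6590/557) = 0.02009.
SE(p̂₁ − p̂₂) = √(SE₁² + SE₂²) = √(0.0003814209 + 0.0004036081) = 0.02802, since the two samples are independent.
At 95% confidence z* = 1.960; margin = 1.960 × 0.02802 = 0.05492.
The difference is 0.4290 − 0.3410 = 0.0880, so the interval is 0.0880 ± 0.05492 = (0.03308, 0.14292).
The interval (0.03308, 0.14292) does not contain 0, so the difference is significant.

significant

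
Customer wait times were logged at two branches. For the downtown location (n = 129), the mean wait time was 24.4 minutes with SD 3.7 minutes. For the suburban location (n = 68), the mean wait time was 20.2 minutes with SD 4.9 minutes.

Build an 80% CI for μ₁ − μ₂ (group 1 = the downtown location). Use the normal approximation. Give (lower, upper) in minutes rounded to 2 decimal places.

SE₁ = s₁/√n₁ = 3.7/√129 = 0.3258; SE₂ = 4.9/√68 = 0.5942.
Independent samples, unequal variances: SE_diff = √(SE₁² + SE₂²) = √(0.10614564 + 0.35307364) = 0.6777.
z* = 1.282, so margin of error = 1.282 × 0.6777 = 0.8688.
Difference in means = 24.4 − 20.2 = 4.2000.
4.2000 ± 0.8688 → (3.33, 5.07).

(3.33, 5.07)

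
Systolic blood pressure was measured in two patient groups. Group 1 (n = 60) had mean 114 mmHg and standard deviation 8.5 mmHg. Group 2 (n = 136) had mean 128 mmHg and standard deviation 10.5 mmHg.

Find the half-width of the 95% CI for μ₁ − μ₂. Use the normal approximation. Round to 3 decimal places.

2.782

Standard errors of each mean: 8.5/√60 = 1.0973 and 10.5/√136 = 0.9004.
SE(x̄₁ − x̄₂) = √(1.0973² + 0.9004²) = 1.4194 for independent samples with unequal variances.
With z* = 1.960, the margin is 1.960 × 1.4194 = 2.7820.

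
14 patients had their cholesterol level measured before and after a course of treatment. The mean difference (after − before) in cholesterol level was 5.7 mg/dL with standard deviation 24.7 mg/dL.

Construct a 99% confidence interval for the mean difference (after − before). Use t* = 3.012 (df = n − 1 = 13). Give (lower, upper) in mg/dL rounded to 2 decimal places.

This is a matched-pairs design, so SE = s_d/√n = 24.7/√14 = 6.6014.
Margin = 3.012 × 6.6014 = 19.8834; the interval is 5.7 ± 19.8834 = (-14.18, 25.58).

(-14.18, 25.58)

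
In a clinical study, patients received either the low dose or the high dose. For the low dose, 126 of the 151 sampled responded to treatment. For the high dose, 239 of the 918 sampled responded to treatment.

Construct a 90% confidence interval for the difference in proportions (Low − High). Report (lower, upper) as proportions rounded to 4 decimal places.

Sample proportions: 126/151 = 0.8344, 239/918 = 0.2603.
Each SE is √(p̂(1−p̂)/n): √(0.8344·0.1656/151) = 0.03025 and √(0.2603·0.7397/918) = 0.01448.
SE(p̂₁ − p̂₂) = √(SE₁² + SE₂²) = √(0.0009150625 + 0.0002096704) = 0.03354, since the two samples are independent.
At 90% confidence z* = 1.645; margin = 1.645 × 0.03354 = 0.05517.
The difference is 0.8344 − 0.2603 = 0.5741, so the interval is 0.5741 ± 0.05517 = (0.5189, 0.6293).

(0.5189, 0.6293)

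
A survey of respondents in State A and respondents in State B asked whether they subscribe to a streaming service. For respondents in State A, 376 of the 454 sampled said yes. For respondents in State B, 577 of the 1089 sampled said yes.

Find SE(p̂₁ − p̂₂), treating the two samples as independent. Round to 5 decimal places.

First, p̂₁ = 376/454 = 0.8282; p̂₂ = 577/1089 = 0.5298.
The two standard errors are √(0.8282×0.1718/454) = 0.01770 and √(0.5298×0.4702/1089) = 0.01512.
Because the samples are independent, SE_diff = √(0.01770² + 0.01512²) = 0.02328.

0.02328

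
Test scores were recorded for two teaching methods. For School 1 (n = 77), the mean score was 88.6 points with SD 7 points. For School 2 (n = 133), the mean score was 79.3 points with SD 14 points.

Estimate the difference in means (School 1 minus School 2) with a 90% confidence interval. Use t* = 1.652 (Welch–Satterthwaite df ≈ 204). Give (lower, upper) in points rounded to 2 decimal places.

(6.90, 11.70)

Per-group SEs: s₁/√n₁ = 7/√77 = 0.7977, s₂/√n₂ = 14/√133 = 1.2140.
Unpooled SE of the difference: √(0.63632529 + 1.473796) = 1.4526.
Margin of error = t* · SE = 1.652 × 1.4526 = 2.3997.
x̄₁ − x̄₂ = 88.6 − 79.3 = 9.3000.
CI: 9.3000 ± 2.3997 = (6.90, 11.70).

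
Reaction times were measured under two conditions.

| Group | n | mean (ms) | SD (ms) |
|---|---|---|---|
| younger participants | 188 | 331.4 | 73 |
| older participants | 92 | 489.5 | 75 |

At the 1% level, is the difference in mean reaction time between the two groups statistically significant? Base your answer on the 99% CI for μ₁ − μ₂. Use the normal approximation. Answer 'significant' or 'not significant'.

SE₁ = s₁/√n₁ = 73/√188 = 5.3241; SE₂ = 75/√92 = 7.8193.
Independent samples, unequal variances: SE_diff = √(SE₁² + SE₂²) = √(28.34604081 + 61.14145249) = 9.4598.
z* = 2.576, so margin of error = 2.576 × 9.4598 = 24.3684.
Difference in means = 331.4 − 489.5 = -158.1000.
-158.1000 ± 24.3684 → (-182.4684, -133.7316).
The interval (-182.4684, -133.7316) does not contain 0, so the difference is significant.

significant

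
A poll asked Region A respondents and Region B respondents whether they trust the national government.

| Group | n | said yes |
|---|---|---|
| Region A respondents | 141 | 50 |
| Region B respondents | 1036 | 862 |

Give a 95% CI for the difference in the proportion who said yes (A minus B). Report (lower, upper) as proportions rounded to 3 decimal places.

(-0.560, -0.395)

p̂₁ = 50/141 = 0.3546 and p̂₂ = 862/1036 = 0.8320.
SE₁ = √(p̂₁(1−p̂₁)/n₁) = √(0.3546·0.6454/141) = 0.04029; SE₂ = √(0.8320·0.1680/1036) = 0.01162.
Independent samples: SE of the difference = √(SE₁² + SE₂²) = √(0.0016232841 + 0.0001350244) = 0.04193.
z* for 95% confidence is 1.960, so the margin of error is 1.960 × 0.04193 = 0.08218.
Point estimate p̂₁ − p̂₂ = 0.3546 − 0.8320 = -0.4774.
-0.4774 ± 0.08218 → (-0.560, -0.395).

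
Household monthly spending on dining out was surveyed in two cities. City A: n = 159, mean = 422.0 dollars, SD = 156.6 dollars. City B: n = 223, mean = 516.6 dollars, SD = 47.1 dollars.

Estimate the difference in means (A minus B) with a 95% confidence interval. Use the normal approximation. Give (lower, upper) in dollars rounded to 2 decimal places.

Standard errors of each mean: 156.6/√159 = 12.4192 and 47.1/√223 = 3.1540.
SE(x̄₁ − x̄₂) = √(12.4192² + 3.1540²) = 12.8134 for independent samples with unequal variances.
With z* = 1.960, the margin is 1.960 × 12.8134 = 25.1143.
x̄₁ − x̄₂ = 422.0 − 516.6 = -94.6000; the interval is -94.6000 ± 25.1143 = (-119.71, -69.49).

(-119.71, -69.49)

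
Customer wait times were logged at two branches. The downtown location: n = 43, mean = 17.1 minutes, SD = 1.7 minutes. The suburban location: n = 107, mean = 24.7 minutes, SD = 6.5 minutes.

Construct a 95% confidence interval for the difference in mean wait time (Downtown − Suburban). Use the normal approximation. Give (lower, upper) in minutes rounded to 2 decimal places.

(-8.93, -6.27)

Standard errors of each mean: 1.7/√43 = 0.2592 and 6.5/√107 = 0.6284.
SE(x̄₁ − x̄₂) = √(0.2592² + 0.6284²) = 0.6798 for independent samples with unequal variances.
With z* = 1.960, the margin is 1.960 × 0.6798 = 1.3324.
x̄₁ − x̄₂ = 17.1 − 24.7 = -7.6000; the interval is -7.6000 ± 1.3324 = (-8.93, -6.27).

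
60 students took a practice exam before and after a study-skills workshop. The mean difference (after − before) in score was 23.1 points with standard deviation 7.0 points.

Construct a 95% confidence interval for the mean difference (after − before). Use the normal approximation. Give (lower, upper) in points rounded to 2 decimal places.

(21.33, 24.87)

This is a matched-pairs design, so SE = s_d/√n = 7.0/√60 = 0.9037.
Margin = 1.960 × 0.9037 = 1.7713; the interval is 23.1 ± 1.7713 = (21.33, 24.87).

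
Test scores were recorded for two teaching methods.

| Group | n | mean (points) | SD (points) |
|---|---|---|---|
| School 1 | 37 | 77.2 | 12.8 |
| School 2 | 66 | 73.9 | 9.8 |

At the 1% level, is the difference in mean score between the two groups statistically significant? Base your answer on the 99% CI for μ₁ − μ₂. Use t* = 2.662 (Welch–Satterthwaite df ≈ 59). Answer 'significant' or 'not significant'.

not significant

SE₁ = s₁/√n₁ = 12.8/√37 = 2.1043; SE₂ = 9.8/√66 = 1.2063.
Independent samples, unequal variances: SE_diff = √(SE₁² + SE₂²) = √(4.42807849 + 1.45515969) = 2.4255.
t* = 2.662, so margin of error = 2.662 × 2.4255 = 6.4567.
Difference in means = 77.2 − 73.9 = 3.3000.
3.3000 ± 6.4567 → (-3.1567, 9.7567).
The interval (-3.1567, 9.7567) contains 0, so the difference is not significant.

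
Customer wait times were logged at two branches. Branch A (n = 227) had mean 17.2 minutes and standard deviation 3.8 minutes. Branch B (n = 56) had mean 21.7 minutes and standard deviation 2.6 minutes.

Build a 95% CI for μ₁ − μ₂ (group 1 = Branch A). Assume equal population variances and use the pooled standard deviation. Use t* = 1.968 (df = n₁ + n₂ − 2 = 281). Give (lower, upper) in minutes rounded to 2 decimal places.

Pooled variance s_p² = [226·3.8² + 55·2.6²] / (227+56−2) = 12.9368, so s_p = 3.5968.
SE_diff = s_p·√(1/n₁ + 1/n₂) = 3.5968·√(1/227 + 1/56) = 0.5367.
t* = 1.968; margin = 1.968 × 0.5367 = 1.0562.
Difference = 17.2 − 21.7 = -4.5000.
-4.5000 ± 1.0562 → (-5.56, -3.44).

(-5.56, -3.44)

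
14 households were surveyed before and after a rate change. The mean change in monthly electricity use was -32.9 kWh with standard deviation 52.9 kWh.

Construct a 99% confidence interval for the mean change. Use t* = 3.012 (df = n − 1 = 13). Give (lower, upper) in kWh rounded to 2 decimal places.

(-75.48, 9.68)

Paired design: SE = s_d/√n = 52.9/√14 = 14.1381.
t* = 3.012; margin of error = 3.012 × 14.1381 = 42.5840.
-32.9 ± 42.5840 → (-75.48, 9.68).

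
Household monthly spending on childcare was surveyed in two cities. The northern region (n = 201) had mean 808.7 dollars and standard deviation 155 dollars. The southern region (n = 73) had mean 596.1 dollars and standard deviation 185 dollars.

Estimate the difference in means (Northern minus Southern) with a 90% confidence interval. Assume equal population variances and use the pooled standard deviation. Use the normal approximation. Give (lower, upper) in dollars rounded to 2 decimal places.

s_p = √[((n₁−1)s₁² + (n₂−1)s₂²)/(n₁+n₂−2)] = √[(200·155² + 72·185²)/272] = 163.4778.
SE = 163.4778·√(1/201 + 1/73) = 22.3396.
With z* = 1.645, margin = 1.645 × 22.3396 = 36.7486.
x̄₁ − x̄₂ = 808.7 − 596.1 = 212.6000; interval 212.6000 ± 36.7486 = (175.85, 249.35).

(175.85, 249.35)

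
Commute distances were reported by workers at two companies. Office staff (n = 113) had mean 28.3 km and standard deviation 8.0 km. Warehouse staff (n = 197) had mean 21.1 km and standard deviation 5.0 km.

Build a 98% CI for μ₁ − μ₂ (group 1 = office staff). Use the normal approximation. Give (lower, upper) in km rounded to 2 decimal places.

(5.26, 9.14)

Per-group SEs: s₁/√n₁ = 8.0/√113 = 0.7526, s₂/√n₂ = 5.0/√197 = 0.3562.
Unpooled SE of the difference: √(0.56640676 + 0.12687844) = 0.8326.
Margin of error = z* · SE = 2.326 × 0.8326 = 1.9366.
x̄₁ − x̄₂ = 28.3 − 21.1 = 7.2000.
CI: 7.2000 ± 1.9366 = (5.26, 9.14).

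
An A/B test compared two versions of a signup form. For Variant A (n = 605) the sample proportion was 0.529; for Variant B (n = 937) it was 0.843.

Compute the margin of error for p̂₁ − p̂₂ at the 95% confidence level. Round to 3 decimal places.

0.046

The two standard errors are √(0.5290×0.4710/605) = 0.02029 and √(0.8430×0.1570/937) = 0.01188.
Because the samples are independent, SE_diff = √(0.02029² + 0.01188²) = 0.02351.
Using z* = 1.960 for 95%, ME = 1.960 × 0.02351 = 0.04608.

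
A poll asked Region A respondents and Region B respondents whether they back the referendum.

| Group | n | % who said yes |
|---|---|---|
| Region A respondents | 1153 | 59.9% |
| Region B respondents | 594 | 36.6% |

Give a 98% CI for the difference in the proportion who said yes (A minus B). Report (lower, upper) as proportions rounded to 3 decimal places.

(0.176, 0.290)

The two standard errors are √(0.5990×0.4010/1153) = 0.01443 and √(0.3660×0.6340/594) = 0.01976.
Because the samples are independent, SE_diff = √(0.01443² + 0.01976²) = 0.02447.
Using z* = 2.326 for 98%, ME = 2.326 × 0.02447 = 0.05692.
p̂₁ − p̂₂ = 0.2330; interval 0.2330 ± 0.05692 gives (0.176, 0.290).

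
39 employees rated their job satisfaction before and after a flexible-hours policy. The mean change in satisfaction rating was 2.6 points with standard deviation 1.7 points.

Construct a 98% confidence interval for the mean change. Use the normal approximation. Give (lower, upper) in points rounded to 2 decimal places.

(1.97, 3.23)

This is a matched-pairs design, so SE = s_d/√n = 1.7/√39 = 0.2722.
Margin = 2.326 × 0.2722 = 0.6331; the interval is 2.6 ± 0.6331 = (1.97, 3.23).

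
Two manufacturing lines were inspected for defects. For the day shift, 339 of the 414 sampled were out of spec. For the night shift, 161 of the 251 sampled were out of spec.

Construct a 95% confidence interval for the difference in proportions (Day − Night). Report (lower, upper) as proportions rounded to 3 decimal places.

First, p̂₁ = 339/414 = 0.8188; p̂₂ = 161/251 = 0.6414.
The two standard errors are √(0.8188×0.1812/414) = 0.01893 and √(0.6414×0.3586/251) = 0.03027.
Because the samples are independent, SE_diff = √(0.01893² + 0.03027²) = 0.03570.
Using z* = 1.960 for 95%, ME = 1.960 × 0.03570 = 0.06997.
p̂₁ − p̂₂ = 0.1774; interval 0.1774 ± 0.06997 gives (0.107, 0.247).

(0.107, 0.247)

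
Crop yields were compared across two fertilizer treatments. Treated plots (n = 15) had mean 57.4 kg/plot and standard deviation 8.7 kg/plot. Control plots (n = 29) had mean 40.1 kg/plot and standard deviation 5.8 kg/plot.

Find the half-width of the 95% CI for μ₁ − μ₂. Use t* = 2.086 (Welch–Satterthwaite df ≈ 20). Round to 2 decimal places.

SE₁ = s₁/√n₁ = 8.7/√15 = 2.2463; SE₂ = 5.8/√29 = 1.0770.
Independent samples, unequal variances: SE_diff = √(SE₁² + SE₂²) = √(5.04586369 + 1.159929) = 2.4911.
t* = 2.086, so margin of error = 2.086 × 2.4911 = 5.1964.

5.20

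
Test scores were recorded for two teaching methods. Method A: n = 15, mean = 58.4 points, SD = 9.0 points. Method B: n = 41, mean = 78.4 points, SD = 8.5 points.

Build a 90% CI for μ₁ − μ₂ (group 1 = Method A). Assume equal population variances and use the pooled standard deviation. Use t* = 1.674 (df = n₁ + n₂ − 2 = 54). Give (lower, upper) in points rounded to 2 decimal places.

s_p = √[((n₁−1)s₁² + (n₂−1)s₂²)/(n₁+n₂−2)] = √[(14·9.0² + 40·8.5²)/54] = 8.6324.
SE = 8.6324·√(1/15 + 1/41) = 2.6049.
With t* = 1.674, margin = 1.674 × 2.6049 = 4.3606.
x̄₁ − x̄₂ = 58.4 − 78.4 = -20.0000; interval -20.0000 ± 4.3606 = (-24.36, -15.64).

(-24.36, -15.64)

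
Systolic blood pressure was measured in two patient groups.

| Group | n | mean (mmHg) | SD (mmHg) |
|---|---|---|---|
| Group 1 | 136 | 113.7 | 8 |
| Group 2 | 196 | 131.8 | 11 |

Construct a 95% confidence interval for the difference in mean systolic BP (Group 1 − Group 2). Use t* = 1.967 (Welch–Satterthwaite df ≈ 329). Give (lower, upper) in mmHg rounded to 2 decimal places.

(-20.15, -16.05)

SE₁ = s₁/√n₁ = 8/√136 = 0.6860; SE₂ = 11/√196 = 0.7857.
Independent samples, unequal variances: SE_diff = √(SE₁² + SE₂²) = √(0.470596 + 0.61732449) = 1.0430.
t* = 1.967, so margin of error = 1.967 × 1.0430 = 2.0516.
Difference in means = 113.7 − 131.8 = -18.1000.
-18.1000 ± 2.0516 → (-20.15, -16.05).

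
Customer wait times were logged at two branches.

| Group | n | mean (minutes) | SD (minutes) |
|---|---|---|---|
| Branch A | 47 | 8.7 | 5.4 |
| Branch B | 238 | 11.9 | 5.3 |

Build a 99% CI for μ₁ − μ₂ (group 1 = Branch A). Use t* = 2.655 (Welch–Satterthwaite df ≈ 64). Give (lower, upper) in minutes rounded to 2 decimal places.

(-5.48, -0.92)

Standard errors of each mean: 5.4/√47 = 0.7877 and 5.3/√238 = 0.3435.
SE(x̄₁ − x̄₂) = √(0.7877² + 0.3435²) = 0.8593 for independent samples with unequal variances.
With t* = 2.655, the margin is 2.655 × 0.8593 = 2.2814.
x̄₁ − x̄₂ = 8.7 − 11.9 = -3.2000; the interval is -3.2000 ± 2.2814 = (-5.48, -0.92).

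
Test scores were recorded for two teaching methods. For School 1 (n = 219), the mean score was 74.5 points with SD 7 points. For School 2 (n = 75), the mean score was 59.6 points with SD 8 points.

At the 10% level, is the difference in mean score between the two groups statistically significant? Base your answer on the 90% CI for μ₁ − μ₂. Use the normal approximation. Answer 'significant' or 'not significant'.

Standard errors of each mean: 7/√219 = 0.4730 and 8/√75 = 0.9238.
SE(x̄₁ − x̄₂) = √(0.4730² + 0.9238²) = 1.0379 for independent samples with unequal variances.
With z* = 1.645, the margin is 1.645 × 1.0379 = 1.7073.
x̄₁ − x̄₂ = 74.5 − 59.6 = 14.9000; the interval is 14.9000 ± 1.7073 = (13.1927, 16.6073).
The interval (13.1927, 16.6073) does not contain 0, so the difference is significant.

significant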